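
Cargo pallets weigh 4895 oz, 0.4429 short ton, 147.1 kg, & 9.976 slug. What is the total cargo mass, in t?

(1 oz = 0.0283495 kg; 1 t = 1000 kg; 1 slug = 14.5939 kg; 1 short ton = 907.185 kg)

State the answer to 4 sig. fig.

0.8333 t

4895 oz × 0.0283495 = 138.771 kg
0.4429 short ton × 907.185 = 401.792 kg
147.1 kg (already kg)
9.976 slug × 14.5939 = 145.589 kg
Combined: 138.771 + 401.792 + 147.1 + 145.589 = 833.252 kg
In t: 833.252 / 1000 = 0.833252 t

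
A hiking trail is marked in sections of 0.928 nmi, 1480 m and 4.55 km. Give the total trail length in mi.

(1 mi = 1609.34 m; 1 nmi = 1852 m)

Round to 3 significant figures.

0.928 nmi × 1852 → 1718.66 m
1480 m (already m)
4.55 km × 1000 → 4550 m
Sum: 1718.66 + 1480 + 4550 = 7748.66 m
In mi: 7748.66 / 1609.34 = 4.81481 mi

4.81 mi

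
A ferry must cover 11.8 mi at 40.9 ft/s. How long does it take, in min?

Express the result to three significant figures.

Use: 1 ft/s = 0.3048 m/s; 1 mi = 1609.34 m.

25.4 min

11.8 mi × 1609.34 → 18990.2 m
40.9 ft/s × 0.3048 → 12.4663 m/s
t = d / v = 18990.2 m / 12.4663 m/s = 1523.32 s
1523.32 s ÷ (60 s/min) = 25.3887 min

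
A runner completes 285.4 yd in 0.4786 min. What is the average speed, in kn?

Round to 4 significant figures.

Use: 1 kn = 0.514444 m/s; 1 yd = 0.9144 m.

285.4 yd × 0.9144 → 260.97 m
0.4786 min × 60 → 28.716 s
v = d / t = 260.97 m / 28.716 s = 9.08796 m/s
9.08796 m/s ÷ (0.514444 m/s/kn) = 17.6656 kn

17.67 kn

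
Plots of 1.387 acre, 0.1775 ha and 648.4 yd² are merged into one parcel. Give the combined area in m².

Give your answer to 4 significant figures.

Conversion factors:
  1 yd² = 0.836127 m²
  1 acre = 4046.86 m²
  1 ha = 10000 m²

7930 m²

1.387 acre × 4046.86 = 5612.99 m²
0.1775 ha × 10000 = 1775 m²
648.4 yd² × 0.836127 = 542.145 m²
Combined: 5612.99 + 1775 + 542.145 = 7930.14 m²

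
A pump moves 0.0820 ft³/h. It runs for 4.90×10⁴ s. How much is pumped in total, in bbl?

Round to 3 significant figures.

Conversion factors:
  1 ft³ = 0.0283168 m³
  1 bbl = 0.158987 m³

0.0820 ft³/h → 6.44994×10⁻⁷ m³/s
V = Q × t = 6.44994×10⁻⁷ × 49000 = 0.0316047 m³
In bbl: 0.0316047 / 0.158987 = 0.198788 bbl

0.199 bbl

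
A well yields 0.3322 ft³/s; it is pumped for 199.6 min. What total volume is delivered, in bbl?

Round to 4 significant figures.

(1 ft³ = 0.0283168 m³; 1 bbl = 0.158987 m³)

708.6 bbl

0.3322 ft³/s → 0.00940684 m³/s
199.6 min → 11976 s
V = Q × t = 0.00940684 × 11976 = 112.656 m³
In bbl: 112.656 / 0.158987 = 708.586 bbl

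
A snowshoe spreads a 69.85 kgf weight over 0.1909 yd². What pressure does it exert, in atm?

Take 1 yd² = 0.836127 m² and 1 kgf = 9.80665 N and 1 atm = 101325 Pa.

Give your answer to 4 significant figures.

69.85 kgf × 9.80665 → 684.995 N
0.1909 yd² × 0.836127 → 0.159617 m²
P = F / A = 684.995 N / 0.159617 m² = 4291.49 Pa
4291.49 Pa ÷ (101325 Pa/atm) = 0.0423537 atm

0.04235 atm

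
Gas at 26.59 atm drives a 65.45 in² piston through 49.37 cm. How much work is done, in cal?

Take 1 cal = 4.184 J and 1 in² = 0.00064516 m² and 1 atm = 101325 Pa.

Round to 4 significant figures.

26.59 atm → 2.69423×10⁶ Pa
65.45 in² → 0.0422257 m²
F = P × A = 2.69423×10⁶ × 0.0422257 = 113766 N
49.37 cm → 0.4937 m
W = F × d = 113766 × 0.4937 = 56166.3 J
In cal: 56166.3 / 4.184 = 13424.1 cal

1.342×10⁴ cal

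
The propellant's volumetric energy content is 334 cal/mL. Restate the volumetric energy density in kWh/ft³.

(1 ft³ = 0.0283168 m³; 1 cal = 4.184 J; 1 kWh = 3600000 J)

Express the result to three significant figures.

334 cal/mL × 4.184 J/cal ÷ 10⁻⁶ m³/mL = 1.39746×10⁹ J/m³
1.39746×10⁹ J/m³ ÷ 3600000 J/kWh × 0.0283168 m³/ft³ = 10.9921 kWh/ft³

11.0 kWh/ft³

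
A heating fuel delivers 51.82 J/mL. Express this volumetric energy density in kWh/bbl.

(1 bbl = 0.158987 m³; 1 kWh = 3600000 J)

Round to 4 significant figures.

2.289 kWh/bbl

51.82 J/mL ÷ 10⁻⁶ m³/mL = 5.182×10⁷ J/m³
5.182×10⁷ J/m³ ÷ 3600000 J/kWh × 0.158987 m³/bbl = 2.28853 kWh/bbl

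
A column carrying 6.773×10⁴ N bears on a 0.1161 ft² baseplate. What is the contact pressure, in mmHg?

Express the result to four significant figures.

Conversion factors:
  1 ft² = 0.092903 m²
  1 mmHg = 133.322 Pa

4.710×10⁴ mmHg

0.1161 ft² × 0.092903 → 0.010786 m²
P = F / A = 67730 N / 0.010786 m² = 6.27944×10⁶ Pa
6.27944×10⁶ Pa ÷ (133.322 Pa/mmHg) = 47099.8 mmHg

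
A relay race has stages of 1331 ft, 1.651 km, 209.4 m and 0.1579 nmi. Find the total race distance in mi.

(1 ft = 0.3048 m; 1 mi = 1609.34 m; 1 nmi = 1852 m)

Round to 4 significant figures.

1331 ft × 0.3048 = 405.689 m
1.651 km × 1000 = 1651 m
209.4 m (already m)
0.1579 nmi × 1852 = 292.431 m
Combined: 405.689 + 1651 + 209.4 + 292.431 = 2558.52 m
In mi: 2558.52 / 1609.34 = 1.58979 mi

1.590 mi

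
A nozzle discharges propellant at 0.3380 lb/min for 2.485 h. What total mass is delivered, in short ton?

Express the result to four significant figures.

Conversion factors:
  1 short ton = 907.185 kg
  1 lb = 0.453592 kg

0.3380 lb/min → 0.00255523 kg/s
2.485 h → 8946 s
m = ṁ × t = 0.00255523 × 8946 = 22.8591 kg
In short ton: 22.8591 / 907.185 = 0.0251978 short ton

0.02520 short ton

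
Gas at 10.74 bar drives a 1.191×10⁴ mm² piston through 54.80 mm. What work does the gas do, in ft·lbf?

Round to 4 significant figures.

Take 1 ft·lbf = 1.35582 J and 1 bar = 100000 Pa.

517.0 ft·lbf

10.74 bar → 1.074×10⁶ Pa
1.191×10⁴ mm² → 0.01191 m²
F = P × A = 1.074×10⁶ × 0.01191 = 12791.3 N
54.80 mm → 0.0548 m
W = F × d = 12791.3 × 0.0548 = 700.963 J
In ft·lbf: 700.963 / 1.35582 = 517.003 ft·lbf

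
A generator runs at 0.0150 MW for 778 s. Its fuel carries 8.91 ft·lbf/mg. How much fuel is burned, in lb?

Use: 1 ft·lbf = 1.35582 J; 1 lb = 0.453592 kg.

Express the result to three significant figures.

0.0150 MW → 15000 W
E = P × t = 15000 × 778 = 1.167×10⁷ J
8.91 ft·lbf/mg → 1.20804×10⁷ J/kg
m = E / e_s = 1.167×10⁷ / 1.20804×10⁷ = 0.966028 kg
In lb: 0.966028 / 0.453592 = 2.12973 lb

2.13 lb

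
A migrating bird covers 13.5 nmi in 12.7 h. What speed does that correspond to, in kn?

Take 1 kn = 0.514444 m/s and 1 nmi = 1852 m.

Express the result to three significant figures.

1.06 kn

13.5 nmi × 1852 = 25002 m
12.7 h × 3600 = 45720 s
v = d / t = 25002 m / 45720 s = 0.54685 m/s
0.54685 m/s ÷ (0.514444 m/s/kn) = 1.06299 kn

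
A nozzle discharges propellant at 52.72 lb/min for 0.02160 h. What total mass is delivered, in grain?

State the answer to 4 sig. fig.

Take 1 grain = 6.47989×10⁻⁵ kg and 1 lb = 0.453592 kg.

52.72 lb/min → 0.398556 kg/s
0.02160 h → 77.76 s
m = ṁ × t = 0.398556 × 77.76 = 30.9917 kg
In grain: 30.9917 / 6.47989×10⁻⁵ = 478275 grain

4.783×10⁵ grain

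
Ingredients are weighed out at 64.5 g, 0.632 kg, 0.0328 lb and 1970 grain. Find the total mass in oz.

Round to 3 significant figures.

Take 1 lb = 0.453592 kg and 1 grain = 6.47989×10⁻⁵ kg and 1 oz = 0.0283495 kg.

64.5 g × 0.001 = 0.0645 kg
0.632 kg (already kg)
0.0328 lb × 0.453592 = 0.0148778 kg
1970 grain × 6.47989×10⁻⁵ = 0.127654 kg
Sum: 0.0645 + 0.632 + 0.0148778 + 0.127654 = 0.839032 kg
In oz: 0.839032 / 0.0283495 = 29.596 oz

29.6 oz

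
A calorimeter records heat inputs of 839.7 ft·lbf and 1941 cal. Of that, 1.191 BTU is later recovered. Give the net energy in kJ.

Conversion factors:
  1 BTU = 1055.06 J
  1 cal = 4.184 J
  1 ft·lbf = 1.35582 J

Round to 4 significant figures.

8.003 kJ

839.7 ft·lbf × 1.35582 = 1138.48 J
1941 cal × 4.184 = 8121.14 J
1.191 BTU × 1055.06 = 1256.58 J
Sum: 1138.48 + 8121.14 − 1256.58 = 8003.04 J
In kJ: 8003.04 / 1000 = 8.00304 kJ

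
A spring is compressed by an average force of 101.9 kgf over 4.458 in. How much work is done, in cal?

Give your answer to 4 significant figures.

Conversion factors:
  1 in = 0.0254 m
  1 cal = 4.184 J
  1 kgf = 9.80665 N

101.9 kgf × 9.80665 = 999.298 N
4.458 in × 0.0254 = 0.113233 m
W = F × d = 999.298 N × 0.113233 m = 113.154 J
113.154 J ÷ (4.184 J/cal) = 27.0445 cal

27.04 cal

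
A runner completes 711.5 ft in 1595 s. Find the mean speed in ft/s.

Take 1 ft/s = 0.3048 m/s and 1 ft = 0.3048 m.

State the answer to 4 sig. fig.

0.4461 ft/s

711.5 ft × 0.3048 = 216.865 m
v = d / t = 216.865 m / 1595 s = 0.135966 m/s
0.135966 m/s ÷ (0.3048 m/s/ft/s) = 0.446083 ft/s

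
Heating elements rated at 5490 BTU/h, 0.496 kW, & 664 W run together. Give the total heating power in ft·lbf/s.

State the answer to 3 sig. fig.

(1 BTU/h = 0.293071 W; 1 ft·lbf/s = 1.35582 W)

5490 BTU/h × 0.293071 = 1608.96 W
0.496 kW × 1000 = 496 W
664 W (already W)
Total: 1608.96 + 496 + 664 = 2768.96 W
In ft·lbf/s: 2768.96 / 1.35582 = 2042.28 ft·lbf/s

2040 ft·lbf/s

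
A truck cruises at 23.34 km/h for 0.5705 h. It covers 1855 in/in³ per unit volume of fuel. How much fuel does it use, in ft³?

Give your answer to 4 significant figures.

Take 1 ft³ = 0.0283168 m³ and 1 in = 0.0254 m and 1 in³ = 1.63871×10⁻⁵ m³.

0.1635 ft³

23.34 km/h → 6.48333 m/s
0.5705 h → 2053.8 s
d = v × t = 6.48333 × 2053.8 = 13315.5 m
1855 in/in³ → 2.87525×10⁶ m/m³
V = d / (distance per unit fuel) = 13315.5 / 2.87525×10⁶ = 0.00463108 m³
In ft³: 0.00463108 / 0.0283168 = 0.163545 ft³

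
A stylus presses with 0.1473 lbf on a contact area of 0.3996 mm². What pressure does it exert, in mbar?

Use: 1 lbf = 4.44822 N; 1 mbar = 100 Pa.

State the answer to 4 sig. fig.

0.1473 lbf × 4.44822 = 0.655223 N
0.3996 mm² × 10⁻⁶ = 3.996×10⁻⁷ m²
P = F / A = 0.655223 N / 3.996×10⁻⁷ m² = 1.6397×10⁶ Pa
1.6397×10⁶ Pa ÷ (100 Pa/mbar) = 16397 mbar

1.640×10⁴ mbar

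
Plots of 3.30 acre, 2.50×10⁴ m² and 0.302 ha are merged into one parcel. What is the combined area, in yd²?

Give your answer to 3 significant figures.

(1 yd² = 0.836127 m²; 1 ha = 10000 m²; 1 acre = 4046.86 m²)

3.30 acre × 4046.86 = 13354.6 m²
2.50×10⁴ m² (already m²)
0.302 ha × 10000 = 3020 m²
Sum: 13354.6 + 25000 + 3020 = 41374.6 m²
In yd²: 41374.6 / 0.836127 = 49483.6 yd²

4.95×10⁴ yd²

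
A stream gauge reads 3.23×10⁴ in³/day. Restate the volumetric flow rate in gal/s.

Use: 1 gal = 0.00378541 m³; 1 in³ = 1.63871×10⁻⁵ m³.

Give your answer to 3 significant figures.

3.23×10⁴ in³/day × 1.63871×10⁻⁵ m³/in³ ÷ 86400 s/day = 6.1262×10⁻⁶ m³/s
6.1262×10⁻⁶ m³/s ÷ 0.00378541 m³/gal = 0.00161837 gal/s

0.00162 gal/s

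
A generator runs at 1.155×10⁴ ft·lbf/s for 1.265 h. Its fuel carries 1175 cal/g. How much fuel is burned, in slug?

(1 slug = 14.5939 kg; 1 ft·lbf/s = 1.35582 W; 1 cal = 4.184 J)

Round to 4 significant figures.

1.155×10⁴ ft·lbf/s → 15659.7 W
1.265 h → 4554 s
E = P × t = 15659.7 × 4554 = 7.13143×10⁷ J
1175 cal/g → 4.9162×10⁶ J/kg
m = E / e_s = 7.13143×10⁷ / 4.9162×10⁶ = 14.506 kg
In slug: 14.506 / 14.5939 = 0.993977 slug

0.9940 slug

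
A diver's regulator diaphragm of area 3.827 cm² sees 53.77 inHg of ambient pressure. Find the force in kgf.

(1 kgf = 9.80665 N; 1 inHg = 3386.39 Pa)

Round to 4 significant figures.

53.77 inHg × 3386.39 = 182086 Pa
3.827 cm² × 0.0001 = 3.827×10⁻⁴ m²
F = P × A = 182086 Pa × 3.827×10⁻⁴ m² = 69.6843 N
69.6843 N ÷ (9.80665 N/kgf) = 7.10582 kgf

7.106 kgf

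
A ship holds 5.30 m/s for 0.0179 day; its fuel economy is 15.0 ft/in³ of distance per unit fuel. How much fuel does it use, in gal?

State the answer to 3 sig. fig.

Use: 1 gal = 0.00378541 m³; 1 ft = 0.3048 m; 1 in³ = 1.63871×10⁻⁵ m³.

7.76 gal

0.0179 day → 1546.56 s
d = v × t = 5.3 × 1546.56 = 8196.77 m
15.0 ft/in³ → 279000 m/m³
V = d / (distance per unit fuel) = 8196.77 / 279000 = 0.0293791 m³
In gal: 0.0293791 / 0.00378541 = 7.76114 gal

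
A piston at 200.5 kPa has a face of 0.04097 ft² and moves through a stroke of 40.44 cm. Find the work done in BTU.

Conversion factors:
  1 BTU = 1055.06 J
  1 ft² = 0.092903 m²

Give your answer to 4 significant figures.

200.5 kPa → 200500 Pa
0.04097 ft² → 0.00380624 m²
F = P × A = 200500 × 0.00380624 = 763.151 N
40.44 cm → 0.4044 m
W = F × d = 763.151 × 0.4044 = 308.618 J
In BTU: 308.618 / 1055.06 = 0.292512 BTU

0.2925 BTU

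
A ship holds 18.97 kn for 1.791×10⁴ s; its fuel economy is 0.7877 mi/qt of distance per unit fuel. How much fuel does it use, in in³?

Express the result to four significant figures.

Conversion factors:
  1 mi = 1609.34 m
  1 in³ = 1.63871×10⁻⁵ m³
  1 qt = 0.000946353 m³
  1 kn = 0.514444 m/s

7962 in³

18.97 kn → 9.759 m/s
d = v × t = 9.759 × 17910 = 174784 m
0.7877 mi/qt → 1.33954×10⁶ m/m³
V = d / (distance per unit fuel) = 174784 / 1.33954×10⁶ = 0.130481 m³
In in³: 0.130481 / 1.63871×10⁻⁵ = 7962.42 in³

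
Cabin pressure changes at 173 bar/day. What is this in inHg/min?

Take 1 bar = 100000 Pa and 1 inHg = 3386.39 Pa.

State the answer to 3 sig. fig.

3.55 inHg/min

173 bar/day × 100000 Pa/bar ÷ 86400 s/day = 200.231 Pa/s
200.231 Pa/s ÷ 3386.39 Pa/inHg × 60 s/min = 3.54769 inHg/min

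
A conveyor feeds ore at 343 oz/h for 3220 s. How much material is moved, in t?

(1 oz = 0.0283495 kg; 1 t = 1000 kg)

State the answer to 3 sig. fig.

0.00870 t

343 oz/h → 0.00270108 kg/s
m = ṁ × t = 0.00270108 × 3220 = 8.69748 kg
In t: 8.69748 / 1000 = 0.00869748 t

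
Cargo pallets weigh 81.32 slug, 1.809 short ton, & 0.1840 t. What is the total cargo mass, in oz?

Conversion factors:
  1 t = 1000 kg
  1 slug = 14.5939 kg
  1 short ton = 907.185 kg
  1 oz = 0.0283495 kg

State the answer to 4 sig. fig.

1.062×10⁵ oz

81.32 slug × 14.5939 → 1186.78 kg
1.809 short ton × 907.185 → 1641.1 kg
0.1840 t × 1000 → 184 kg
Combined: 1186.78 + 1641.1 + 184 = 3011.88 kg
In oz: 3011.88 / 0.0283495 = 106241 oz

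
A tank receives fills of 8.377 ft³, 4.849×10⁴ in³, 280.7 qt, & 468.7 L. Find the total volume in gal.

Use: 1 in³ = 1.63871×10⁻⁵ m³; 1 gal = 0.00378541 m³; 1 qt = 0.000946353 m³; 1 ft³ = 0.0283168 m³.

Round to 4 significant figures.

8.377 ft³ × 0.0283168 = 0.23721 m³
4.849×10⁴ in³ × 1.63871×10⁻⁵ = 0.79461 m³
280.7 qt × 0.000946353 = 0.265641 m³
468.7 L × 0.001 = 0.4687 m³
Sum: 0.23721 + 0.79461 + 0.265641 + 0.4687 = 1.76616 m³
In gal: 1.76616 / 0.00378541 = 466.57 gal

466.6 gal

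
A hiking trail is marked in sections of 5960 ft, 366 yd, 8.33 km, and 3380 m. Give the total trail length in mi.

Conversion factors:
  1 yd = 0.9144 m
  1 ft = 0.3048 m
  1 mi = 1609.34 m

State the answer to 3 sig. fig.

8.61 mi

5960 ft × 0.3048 = 1816.61 m
366 yd × 0.9144 = 334.67 m
8.33 km × 1000 = 8330 m
3380 m (already m)
Sum: 1816.61 + 334.67 + 8330 + 3380 = 13861.3 m
In mi: 13861.3 / 1609.34 = 8.61303 mi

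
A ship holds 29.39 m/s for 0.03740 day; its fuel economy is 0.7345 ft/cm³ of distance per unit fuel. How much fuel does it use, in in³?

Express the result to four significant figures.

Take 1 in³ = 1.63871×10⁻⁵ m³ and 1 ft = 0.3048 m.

0.03740 day → 3231.36 s
d = v × t = 29.39 × 3231.36 = 94969.7 m
0.7345 ft/cm³ → 223876 m/m³
V = d / (distance per unit fuel) = 94969.7 / 223876 = 0.424207 m³
In in³: 0.424207 / 1.63871×10⁻⁵ = 25886.6 in³

2.589×10⁴ in³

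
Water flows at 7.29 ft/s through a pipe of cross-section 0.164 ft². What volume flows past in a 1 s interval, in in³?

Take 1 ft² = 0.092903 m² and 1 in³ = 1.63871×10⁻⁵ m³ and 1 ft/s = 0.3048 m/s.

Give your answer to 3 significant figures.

2070 in³

7.29 ft/s × 0.3048 = 2.22199 m/s
0.164 ft² × 0.092903 = 0.0152361 m²
V = v × A × t = 2.22199 m/s × 0.0152361 m² × 1 s = 0.0338545 m³
0.0338545 m³ ÷ (1.63871×10⁻⁵ m³/in³) = 2065.92 in³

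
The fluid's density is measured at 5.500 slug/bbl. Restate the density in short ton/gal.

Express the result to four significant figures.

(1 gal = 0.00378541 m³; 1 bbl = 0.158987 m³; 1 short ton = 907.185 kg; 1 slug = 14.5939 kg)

0.002107 short ton/gal

5.500 slug/bbl × 14.5939 kg/slug ÷ 0.158987 m³/bbl = 504.862 kg/m³
504.862 kg/m³ ÷ 907.185 kg/short ton × 0.00378541 m³/gal = 0.00210664 short ton/gal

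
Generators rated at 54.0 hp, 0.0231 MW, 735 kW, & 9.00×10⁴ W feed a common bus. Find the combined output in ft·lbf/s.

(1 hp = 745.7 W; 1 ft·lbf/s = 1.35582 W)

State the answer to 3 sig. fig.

54.0 hp × 745.7 = 40267.8 W
0.0231 MW × 1000000 = 23100 W
735 kW × 1000 = 735000 W
9.00×10⁴ W (already W)
Total: 40267.8 + 23100 + 735000 + 90000 = 888368 W
In ft·lbf/s: 888368 / 1.35582 = 655226 ft·lbf/s

6.55×10⁵ ft·lbf/s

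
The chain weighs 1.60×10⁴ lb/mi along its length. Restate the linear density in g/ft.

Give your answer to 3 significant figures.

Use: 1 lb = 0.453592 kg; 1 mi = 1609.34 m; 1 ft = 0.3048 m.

1.60×10⁴ lb/mi × 0.453592 kg/lb ÷ 1609.34 m/mi = 4.5096 kg/m
4.5096 kg/m ÷ 0.001 kg/g × 0.3048 m/ft = 1374.53 g/ft

1370 g/ft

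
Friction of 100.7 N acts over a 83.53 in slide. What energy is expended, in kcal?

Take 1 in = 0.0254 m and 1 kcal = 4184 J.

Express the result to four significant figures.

0.05106 kcal

83.53 in × 0.0254 → 2.12166 m
W = F × d = 100.7 N × 2.12166 m = 213.651 J
213.651 J ÷ (4184 J/kcal) = 0.0510638 kcal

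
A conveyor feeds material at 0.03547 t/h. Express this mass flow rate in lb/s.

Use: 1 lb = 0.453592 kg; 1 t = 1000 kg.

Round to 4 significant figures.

0.02172 lb/s

0.03547 t/h × 1000 kg/t ÷ 3600 s/h = 0.00985278 kg/s
0.00985278 kg/s ÷ 0.453592 kg/lb = 0.0217217 lb/s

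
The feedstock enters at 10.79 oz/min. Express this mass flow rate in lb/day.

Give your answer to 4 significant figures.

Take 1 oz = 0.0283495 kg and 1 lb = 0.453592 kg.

10.79 oz/min × 0.0283495 kg/oz ÷ 60 s/min = 0.00509819 kg/s
0.00509819 kg/s ÷ 0.453592 kg/lb × 86400 s/day = 971.101 lb/day

971.1 lb/day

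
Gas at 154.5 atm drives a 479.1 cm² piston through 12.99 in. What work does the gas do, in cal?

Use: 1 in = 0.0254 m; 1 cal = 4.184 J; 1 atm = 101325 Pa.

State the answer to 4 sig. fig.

154.5 atm → 1.56547×10⁷ Pa
479.1 cm² → 0.04791 m²
F = P × A = 1.56547×10⁷ × 0.04791 = 750017 N
12.99 in → 0.329946 m
W = F × d = 750017 × 0.329946 = 247465 J
In cal: 247465 / 4.184 = 59145.6 cal

5.915×10⁴ cal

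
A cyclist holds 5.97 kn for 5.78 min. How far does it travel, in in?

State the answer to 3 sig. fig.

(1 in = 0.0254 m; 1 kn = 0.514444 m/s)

4.19×10⁴ in

5.97 kn × 0.514444 → 3.07123 m/s
5.78 min × 60 → 346.8 s
d = v × t = 3.07123 m/s × 346.8 s = 1065.1 m
1065.1 m ÷ (0.0254 m/in) = 41933.1 in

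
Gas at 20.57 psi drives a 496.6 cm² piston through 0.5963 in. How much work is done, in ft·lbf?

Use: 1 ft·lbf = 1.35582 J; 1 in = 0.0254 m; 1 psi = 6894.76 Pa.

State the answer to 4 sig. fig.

78.68 ft·lbf

20.57 psi → 141825 Pa
496.6 cm² → 0.04966 m²
F = P × A = 141825 × 0.04966 = 7043.03 N
0.5963 in → 0.015146 m
W = F × d = 7043.03 × 0.015146 = 106.674 J
In ft·lbf: 106.674 / 1.35582 = 78.6786 ft·lbf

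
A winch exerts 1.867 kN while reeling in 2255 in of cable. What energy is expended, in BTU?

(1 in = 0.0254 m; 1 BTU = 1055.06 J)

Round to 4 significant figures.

1.867 kN × 1000 = 1867 N
2255 in × 0.0254 = 57.277 m
W = F × d = 1867 N × 57.277 m = 106936 J
106936 J ÷ (1055.06 J/BTU) = 101.355 BTU

101.4 BTU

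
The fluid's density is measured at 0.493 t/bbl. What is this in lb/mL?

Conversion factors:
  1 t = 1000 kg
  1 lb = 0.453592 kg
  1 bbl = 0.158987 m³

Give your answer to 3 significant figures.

0.493 t/bbl × 1000 kg/t ÷ 0.158987 m³/bbl = 3100.88 kg/m³
3100.88 kg/m³ ÷ 0.453592 kg/lb × 10⁻⁶ m³/mL = 0.00683628 lb/mL

0.00684 lb/mL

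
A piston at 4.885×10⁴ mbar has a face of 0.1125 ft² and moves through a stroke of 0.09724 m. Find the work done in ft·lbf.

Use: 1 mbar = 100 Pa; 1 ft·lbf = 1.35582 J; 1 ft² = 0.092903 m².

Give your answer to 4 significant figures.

3662 ft·lbf

4.885×10⁴ mbar → 4.885×10⁶ Pa
0.1125 ft² → 0.0104516 m²
F = P × A = 4.885×10⁶ × 0.0104516 = 51056.1 N
W = F × d = 51056.1 × 0.09724 = 4964.7 J
In ft·lbf: 4964.7 / 1.35582 = 3661.77 ft·lbf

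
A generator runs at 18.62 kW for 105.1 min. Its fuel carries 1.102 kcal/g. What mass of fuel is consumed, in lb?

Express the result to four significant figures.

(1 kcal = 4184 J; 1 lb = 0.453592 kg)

18.62 kW → 18620 W
105.1 min → 6306 s
E = P × t = 18620 × 6306 = 1.17418×10⁸ J
1.102 kcal/g → 4.61077×10⁶ J/kg
m = E / e_s = 1.17418×10⁸ / 4.61077×10⁶ = 25.466 kg
In lb: 25.466 / 0.453592 = 56.143 lb

56.14 lb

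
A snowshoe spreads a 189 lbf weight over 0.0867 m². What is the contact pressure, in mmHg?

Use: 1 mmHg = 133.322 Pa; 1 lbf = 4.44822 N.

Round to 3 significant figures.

189 lbf × 4.44822 → 840.714 N
P = F / A = 840.714 N / 0.0867 m² = 9696.82 Pa
9696.82 Pa ÷ (133.322 Pa/mmHg) = 72.7323 mmHg

72.7 mmHg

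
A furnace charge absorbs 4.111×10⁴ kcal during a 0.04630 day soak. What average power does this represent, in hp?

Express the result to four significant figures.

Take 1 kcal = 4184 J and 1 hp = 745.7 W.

4.111×10⁴ kcal × 4184 → 1.72004×10⁸ J
0.04630 day × 86400 → 4000.32 s
P = E / t = 1.72004×10⁸ J / 4000.32 s = 42997.6 W
42997.6 W ÷ (745.7 W/hp) = 57.6607 hp

57.66 hp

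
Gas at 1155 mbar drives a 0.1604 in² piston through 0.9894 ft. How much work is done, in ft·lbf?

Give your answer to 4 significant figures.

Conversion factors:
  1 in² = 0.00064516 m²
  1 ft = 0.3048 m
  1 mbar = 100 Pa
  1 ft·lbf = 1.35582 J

2.659 ft·lbf

1155 mbar → 115500 Pa
0.1604 in² → 1.03484×10⁻⁴ m²
F = P × A = 115500 × 1.03484×10⁻⁴ = 11.9524 N
0.9894 ft → 0.301569 m
W = F × d = 11.9524 × 0.301569 = 3.60447 J
In ft·lbf: 3.60447 / 1.35582 = 2.65852 ft·lbf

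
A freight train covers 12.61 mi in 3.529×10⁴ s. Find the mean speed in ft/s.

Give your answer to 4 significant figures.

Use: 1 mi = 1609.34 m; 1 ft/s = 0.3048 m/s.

1.887 ft/s

12.61 mi × 1609.34 = 20293.8 m
v = d / t = 20293.8 m / 35290 s = 0.575058 m/s
0.575058 m/s ÷ (0.3048 m/s/ft/s) = 1.88667 ft/s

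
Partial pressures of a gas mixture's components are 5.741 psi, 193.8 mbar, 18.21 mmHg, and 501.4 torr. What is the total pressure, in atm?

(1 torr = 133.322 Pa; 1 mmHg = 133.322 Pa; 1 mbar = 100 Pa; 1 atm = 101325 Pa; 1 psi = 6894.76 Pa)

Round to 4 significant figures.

1.266 atm

5.741 psi × 6894.76 = 39582.8 Pa
193.8 mbar × 100 = 19380 Pa
18.21 mmHg × 133.322 = 2427.79 Pa
501.4 torr × 133.322 = 66847.7 Pa
Combined: 39582.8 + 19380 + 2427.79 + 66847.7 = 128238 Pa
In atm: 128238 / 101325 = 1.26561 atm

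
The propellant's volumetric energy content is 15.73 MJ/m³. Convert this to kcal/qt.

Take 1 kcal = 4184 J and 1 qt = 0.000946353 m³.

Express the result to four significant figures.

3.558 kcal/qt

15.73 MJ/m³ × 1000000 J/MJ = 1.573×10⁷ J/m³
1.573×10⁷ J/m³ ÷ 4184 J/kcal × 0.000946353 m³/qt = 3.55787 kcal/qt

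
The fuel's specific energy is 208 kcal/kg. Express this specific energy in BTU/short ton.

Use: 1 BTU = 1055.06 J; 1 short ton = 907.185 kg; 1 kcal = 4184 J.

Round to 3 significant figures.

7.48×10⁵ BTU/short ton

208 kcal/kg × 4184 J/kcal = 870272 J/kg
870272 J/kg ÷ 1055.06 J/BTU × 907.185 kg/short ton = 748296 BTU/short ton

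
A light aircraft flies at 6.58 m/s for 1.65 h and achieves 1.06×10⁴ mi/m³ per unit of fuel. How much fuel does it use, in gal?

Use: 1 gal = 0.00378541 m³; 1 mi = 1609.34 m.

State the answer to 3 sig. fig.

1.65 h → 5940 s
d = v × t = 6.58 × 5940 = 39085.2 m
1.06×10⁴ mi/m³ → 1.7059×10⁷ m/m³
V = d / (distance per unit fuel) = 39085.2 / 1.7059×10⁷ = 0.00229118 m³
In gal: 0.00229118 / 0.00378541 = 0.605266 gal

0.605 gal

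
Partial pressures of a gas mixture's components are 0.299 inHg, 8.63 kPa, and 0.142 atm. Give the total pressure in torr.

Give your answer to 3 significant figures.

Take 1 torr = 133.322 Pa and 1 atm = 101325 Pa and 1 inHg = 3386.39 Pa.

0.299 inHg × 3386.39 = 1012.53 Pa
8.63 kPa × 1000 = 8630 Pa
0.142 atm × 101325 = 14388.1 Pa
Combined: 1012.53 + 8630 + 14388.1 = 24030.6 Pa
In torr: 24030.6 / 133.322 = 180.245 torr

180 torr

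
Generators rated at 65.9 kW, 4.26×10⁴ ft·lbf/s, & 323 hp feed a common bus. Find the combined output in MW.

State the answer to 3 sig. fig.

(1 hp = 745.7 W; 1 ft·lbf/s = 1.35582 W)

65.9 kW × 1000 → 65900 W
4.26×10⁴ ft·lbf/s × 1.35582 → 57757.9 W
323 hp × 745.7 → 240861 W
Combined: 65900 + 57757.9 + 240861 = 364519 W
In MW: 364519 / 1000000 = 0.364519 MW

0.365 MW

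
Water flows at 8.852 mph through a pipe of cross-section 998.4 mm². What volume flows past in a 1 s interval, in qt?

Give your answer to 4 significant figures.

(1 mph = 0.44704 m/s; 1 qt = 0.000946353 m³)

8.852 mph × 0.44704 → 3.9572 m/s
998.4 mm² × 10⁻⁶ → 9.984×10⁻⁴ m²
V = v × A × t = 3.9572 m/s × 9.984×10⁻⁴ m² × 1 s = 0.00395087 m³
0.00395087 m³ ÷ (0.000946353 m³/qt) = 4.17484 qt

4.175 qt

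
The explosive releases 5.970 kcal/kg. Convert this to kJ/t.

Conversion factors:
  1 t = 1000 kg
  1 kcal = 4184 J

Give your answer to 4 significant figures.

2.498×10⁴ kJ/t

5.970 kcal/kg × 4184 J/kcal = 24978.5 J/kg
24978.5 J/kg ÷ 1000 J/kJ × 1000 kg/t = 24978.5 kJ/t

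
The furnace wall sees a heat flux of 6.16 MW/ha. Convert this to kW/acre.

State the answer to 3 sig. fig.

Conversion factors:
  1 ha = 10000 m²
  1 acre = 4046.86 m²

6.16 MW/ha × 1000000 W/MW ÷ 10000 m²/ha = 616 W/m²
616 W/m² ÷ 1000 W/kW × 4046.86 m²/acre = 2492.87 kW/acre

2490 kW/acre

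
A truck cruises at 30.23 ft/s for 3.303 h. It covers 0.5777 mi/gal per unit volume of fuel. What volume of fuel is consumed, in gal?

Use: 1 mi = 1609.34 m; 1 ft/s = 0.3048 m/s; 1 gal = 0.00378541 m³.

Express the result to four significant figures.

30.23 ft/s → 9.2141 m/s
3.303 h → 11890.8 s
d = v × t = 9.2141 × 11890.8 = 109563 m
0.5777 mi/gal → 245605 m/m³
V = d / (distance per unit fuel) = 109563 / 245605 = 0.446094 m³
In gal: 0.446094 / 0.00378541 = 117.846 gal

117.8 gal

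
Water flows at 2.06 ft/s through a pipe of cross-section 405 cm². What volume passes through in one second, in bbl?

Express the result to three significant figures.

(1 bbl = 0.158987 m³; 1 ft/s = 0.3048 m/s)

2.06 ft/s × 0.3048 = 0.627888 m/s
405 cm² × 0.0001 = 0.0405 m²
V = v × A × t = 0.627888 m/s × 0.0405 m² × 1 s = 0.0254295 m³
0.0254295 m³ ÷ (0.158987 m³/bbl) = 0.159947 bbl

0.160 bbl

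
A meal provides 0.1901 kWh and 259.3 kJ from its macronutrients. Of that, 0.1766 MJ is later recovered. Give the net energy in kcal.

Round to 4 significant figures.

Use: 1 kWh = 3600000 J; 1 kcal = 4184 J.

0.1901 kWh × 3600000 = 684360 J
259.3 kJ × 1000 = 259300 J
0.1766 MJ × 1000000 = 176600 J
Sum: 684360 + 259300 − 176600 = 767060 J
In kcal: 767060 / 4184 = 183.332 kcal

183.3 kcal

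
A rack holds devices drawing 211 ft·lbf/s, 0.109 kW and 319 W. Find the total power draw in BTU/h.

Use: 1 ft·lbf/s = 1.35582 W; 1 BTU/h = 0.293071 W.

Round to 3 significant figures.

2440 BTU/h

211 ft·lbf/s × 1.35582 = 286.078 W
0.109 kW × 1000 = 109 W
319 W (already W)
Total: 286.078 + 109 + 319 = 714.078 W
In BTU/h: 714.078 / 0.293071 = 2436.54 BTU/h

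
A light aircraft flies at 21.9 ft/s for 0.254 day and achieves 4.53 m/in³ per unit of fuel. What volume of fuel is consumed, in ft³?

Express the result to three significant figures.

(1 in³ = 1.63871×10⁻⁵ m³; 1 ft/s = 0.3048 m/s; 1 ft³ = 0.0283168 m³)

18.7 ft³

21.9 ft/s → 6.67512 m/s
0.254 day → 21945.6 s
d = v × t = 6.67512 × 21945.6 = 146490 m
4.53 m/in³ → 276437 m/m³
V = d / (distance per unit fuel) = 146490 / 276437 = 0.529922 m³
In ft³: 0.529922 / 0.0283168 = 18.714 ft³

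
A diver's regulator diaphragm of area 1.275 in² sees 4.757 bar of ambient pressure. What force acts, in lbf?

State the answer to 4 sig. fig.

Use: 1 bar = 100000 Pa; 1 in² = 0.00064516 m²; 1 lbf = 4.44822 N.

87.97 lbf

4.757 bar × 100000 = 475700 Pa
1.275 in² × 0.00064516 = 8.22579×10⁻⁴ m²
F = P × A = 475700 Pa × 8.22579×10⁻⁴ m² = 391.301 N
391.301 N ÷ (4.44822 N/lbf) = 87.968 lbf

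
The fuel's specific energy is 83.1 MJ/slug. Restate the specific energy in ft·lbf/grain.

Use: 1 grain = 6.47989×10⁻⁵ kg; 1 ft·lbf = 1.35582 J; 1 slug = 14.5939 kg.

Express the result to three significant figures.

272 ft·lbf/grain

83.1 MJ/slug × 1000000 J/MJ ÷ 14.5939 kg/slug = 5.69416×10⁶ J/kg
5.69416×10⁶ J/kg ÷ 1.35582 J/ft·lbf × 6.47989×10⁻⁵ kg/grain = 272.142 ft·lbf/grain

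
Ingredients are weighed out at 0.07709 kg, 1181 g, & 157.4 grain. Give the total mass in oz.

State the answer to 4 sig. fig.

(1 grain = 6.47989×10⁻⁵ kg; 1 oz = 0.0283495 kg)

44.74 oz

0.07709 kg (already kg)
1181 g × 0.001 = 1.181 kg
157.4 grain × 6.47989×10⁻⁵ = 0.0101993 kg
Sum: 0.07709 + 1.181 + 0.0101993 = 1.26829 kg
In oz: 1.26829 / 0.0283495 = 44.7376 oz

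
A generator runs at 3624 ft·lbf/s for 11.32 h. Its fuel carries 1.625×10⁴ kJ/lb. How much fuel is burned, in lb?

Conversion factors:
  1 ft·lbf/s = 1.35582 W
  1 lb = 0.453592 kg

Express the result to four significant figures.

3624 ft·lbf/s → 4913.49 W
11.32 h → 40752 s
E = P × t = 4913.49 × 40752 = 2.00235×10⁸ J
1.625×10⁴ kJ/lb → 3.58251×10⁷ J/kg
m = E / e_s = 2.00235×10⁸ / 3.58251×10⁷ = 5.58924 kg
In lb: 5.58924 / 0.453592 = 12.3222 lb

12.32 lb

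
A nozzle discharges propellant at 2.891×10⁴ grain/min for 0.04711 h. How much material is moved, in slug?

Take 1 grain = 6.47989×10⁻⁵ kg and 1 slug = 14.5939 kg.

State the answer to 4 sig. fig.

2.891×10⁴ grain/min → 0.0312223 kg/s
0.04711 h → 169.596 s
m = ṁ × t = 0.0312223 × 169.596 = 5.29518 kg
In slug: 5.29518 / 14.5939 = 0.362835 slug

0.3628 slug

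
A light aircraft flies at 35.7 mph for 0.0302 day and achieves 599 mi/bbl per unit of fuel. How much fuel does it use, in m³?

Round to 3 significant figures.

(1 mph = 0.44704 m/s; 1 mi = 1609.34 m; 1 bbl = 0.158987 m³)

0.00687 m³

35.7 mph → 15.9593 m/s
0.0302 day → 2609.28 s
d = v × t = 15.9593 × 2609.28 = 41642.3 m
599 mi/bbl → 6.06336×10⁶ m/m³
V = d / (distance per unit fuel) = 41642.3 / 6.06336×10⁶ = 0.00686786 m³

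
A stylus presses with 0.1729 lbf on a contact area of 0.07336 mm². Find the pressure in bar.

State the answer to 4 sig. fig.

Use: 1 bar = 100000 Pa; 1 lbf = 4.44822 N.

104.8 bar

0.1729 lbf × 4.44822 → 0.769097 N
0.07336 mm² × 10⁻⁶ → 7.336×10⁻⁸ m²
P = F / A = 0.769097 N / 7.336×10⁻⁸ m² = 1.04839×10⁷ Pa
1.04839×10⁷ Pa ÷ (100000 Pa/bar) = 104.839 bar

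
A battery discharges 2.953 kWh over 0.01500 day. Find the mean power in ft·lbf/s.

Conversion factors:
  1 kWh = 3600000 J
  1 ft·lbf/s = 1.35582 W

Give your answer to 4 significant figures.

2.953 kWh × 3600000 = 1.06308×10⁷ J
0.01500 day × 86400 = 1296 s
P = E / t = 1.06308×10⁷ J / 1296 s = 8202.78 W
8202.78 W ÷ (1.35582 W/ft·lbf/s) = 6050.05 ft·lbf/s

6050 ft·lbf/s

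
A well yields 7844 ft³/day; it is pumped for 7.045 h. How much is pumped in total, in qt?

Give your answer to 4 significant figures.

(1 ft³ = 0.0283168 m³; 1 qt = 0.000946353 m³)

7844 ft³/day → 0.0025708 m³/s
7.045 h → 25362 s
V = Q × t = 0.0025708 × 25362 = 65.2006 m³
In qt: 65.2006 / 0.000946353 = 68896.7 qt

6.890×10⁴ qt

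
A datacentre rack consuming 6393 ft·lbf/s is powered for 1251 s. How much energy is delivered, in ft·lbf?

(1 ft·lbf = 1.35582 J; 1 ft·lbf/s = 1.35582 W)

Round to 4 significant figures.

7.998×10⁶ ft·lbf

6393 ft·lbf/s × 1.35582 = 8667.76 W
E = P × t = 8667.76 W × 1251 s = 1.08434×10⁷ J
1.08434×10⁷ J ÷ (1.35582 J/ft·lbf) = 7.99767×10⁶ ft·lbf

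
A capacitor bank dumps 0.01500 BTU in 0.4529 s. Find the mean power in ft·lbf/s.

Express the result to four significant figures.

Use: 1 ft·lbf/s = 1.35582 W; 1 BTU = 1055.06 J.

25.77 ft·lbf/s

0.01500 BTU × 1055.06 = 15.8259 J
P = E / t = 15.8259 J / 0.4529 s = 34.9435 W
34.9435 W ÷ (1.35582 W/ft·lbf/s) = 25.773 ft·lbf/s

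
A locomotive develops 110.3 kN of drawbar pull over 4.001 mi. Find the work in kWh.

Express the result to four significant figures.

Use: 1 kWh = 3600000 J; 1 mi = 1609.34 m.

197.3 kWh

110.3 kN × 1000 → 110300 N
4.001 mi × 1609.34 → 6438.97 m
W = F × d = 110300 N × 6438.97 m = 7.10218×10⁸ J
7.10218×10⁸ J ÷ (3600000 J/kWh) = 197.283 kWh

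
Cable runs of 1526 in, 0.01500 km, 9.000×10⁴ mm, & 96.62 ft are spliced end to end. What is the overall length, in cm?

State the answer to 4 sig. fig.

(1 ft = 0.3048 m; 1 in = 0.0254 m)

1526 in × 0.0254 → 38.7604 m
0.01500 km × 1000 → 15 m
9.000×10⁴ mm × 0.001 → 90 m
96.62 ft × 0.3048 → 29.4498 m
Combined: 38.7604 + 15 + 90 + 29.4498 = 173.21 m
In cm: 173.21 / 0.01 = 17321 cm

1.732×10⁴ cm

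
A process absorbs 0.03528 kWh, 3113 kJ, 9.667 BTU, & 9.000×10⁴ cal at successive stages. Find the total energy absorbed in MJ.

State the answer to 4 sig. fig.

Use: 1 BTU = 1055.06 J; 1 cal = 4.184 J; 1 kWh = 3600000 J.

3.627 MJ

0.03528 kWh × 3600000 → 127008 J
3113 kJ × 1000 → 3.113×10⁶ J
9.667 BTU × 1055.06 → 10199.3 J
9.000×10⁴ cal × 4.184 → 376560 J
Sum: 127008 + 3.113×10⁶ + 10199.3 + 376560 = 3.62677×10⁶ J
In MJ: 3.62677×10⁶ / 1000000 = 3.62677 MJ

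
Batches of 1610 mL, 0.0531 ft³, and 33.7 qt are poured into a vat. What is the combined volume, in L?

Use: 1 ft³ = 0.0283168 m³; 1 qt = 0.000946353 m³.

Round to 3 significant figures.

1610 mL × 10⁻⁶ = 0.00161 m³
0.0531 ft³ × 0.0283168 = 0.00150362 m³
33.7 qt × 0.000946353 = 0.0318921 m³
Combined: 0.00161 + 0.00150362 + 0.0318921 = 0.0350057 m³
In L: 0.0350057 / 0.001 = 35.0057 L

35.0 L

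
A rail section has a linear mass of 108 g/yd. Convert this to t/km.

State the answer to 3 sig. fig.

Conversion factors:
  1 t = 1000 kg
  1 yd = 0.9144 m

0.118 t/km

108 g/yd × 0.001 kg/g ÷ 0.9144 m/yd = 0.11811 kg/m
0.11811 kg/m ÷ 1000 kg/t × 1000 m/km = 0.11811 t/km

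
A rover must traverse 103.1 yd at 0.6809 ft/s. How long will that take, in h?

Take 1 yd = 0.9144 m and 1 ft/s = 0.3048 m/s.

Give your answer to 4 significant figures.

103.1 yd × 0.9144 → 94.2746 m
0.6809 ft/s × 0.3048 → 0.207538 m/s
t = d / v = 94.2746 m / 0.207538 m/s = 454.252 s
454.252 s ÷ (3600 s/h) = 0.126181 h

0.1262 h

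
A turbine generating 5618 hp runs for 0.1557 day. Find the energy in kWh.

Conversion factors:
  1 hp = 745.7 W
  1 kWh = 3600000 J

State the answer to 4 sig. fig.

5618 hp × 745.7 → 4.18934×10⁶ W
0.1557 day × 86400 → 13452.5 s
E = P × t = 4.18934×10⁶ W × 13452.5 s = 5.63571×10¹⁰ J
5.63571×10¹⁰ J ÷ (3600000 J/kWh) = 15654.7 kWh

1.565×10⁴ kWh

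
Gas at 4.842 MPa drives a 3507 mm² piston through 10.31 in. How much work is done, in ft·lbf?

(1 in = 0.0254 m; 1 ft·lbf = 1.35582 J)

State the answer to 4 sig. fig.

3280 ft·lbf

4.842 MPa → 4.842×10⁶ Pa
3507 mm² → 0.003507 m²
F = P × A = 4.842×10⁶ × 0.003507 = 16980.9 N
10.31 in → 0.261874 m
W = F × d = 16980.9 × 0.261874 = 4446.86 J
In ft·lbf: 4446.86 / 1.35582 = 3279.83 ft·lbf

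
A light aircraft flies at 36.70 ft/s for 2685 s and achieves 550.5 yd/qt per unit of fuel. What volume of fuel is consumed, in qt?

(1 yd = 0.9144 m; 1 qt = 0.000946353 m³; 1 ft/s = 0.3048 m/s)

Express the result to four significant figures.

59.67 qt

36.70 ft/s → 11.1862 m/s
d = v × t = 11.1862 × 2685 = 30034.9 m
550.5 yd/qt → 531913 m/m³
V = d / (distance per unit fuel) = 30034.9 / 531913 = 0.0564658 m³
In qt: 0.0564658 / 0.000946353 = 59.6667 qt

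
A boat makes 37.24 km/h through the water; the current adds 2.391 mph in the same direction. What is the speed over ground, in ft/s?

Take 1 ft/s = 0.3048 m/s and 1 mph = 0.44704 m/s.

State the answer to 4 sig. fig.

37.45 ft/s

37.24 km/h × (1/3.6) = 10.3444 m/s
2.391 mph × 0.44704 = 1.06887 m/s
Sum: 10.3444 + 1.06887 = 11.4133 m/s
In ft/s: 11.4133 / 0.3048 = 37.4452 ft/s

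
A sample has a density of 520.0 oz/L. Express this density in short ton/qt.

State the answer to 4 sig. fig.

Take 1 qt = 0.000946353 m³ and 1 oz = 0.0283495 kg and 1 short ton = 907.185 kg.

520.0 oz/L × 0.0283495 kg/oz ÷ 0.001 m³/L = 14741.7 kg/m³
14741.7 kg/m³ ÷ 907.185 kg/short ton × 0.000946353 m³/qt = 0.0153782 short ton/qt

0.01538 short ton/qt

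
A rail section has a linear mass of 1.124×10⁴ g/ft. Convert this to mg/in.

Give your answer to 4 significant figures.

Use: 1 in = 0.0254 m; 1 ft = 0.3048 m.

1.124×10⁴ g/ft × 0.001 kg/g ÷ 0.3048 m/ft = 36.8766 kg/m
36.8766 kg/m ÷ 10⁻⁶ kg/mg × 0.0254 m/in = 936666 mg/in

9.367×10⁵ mg/in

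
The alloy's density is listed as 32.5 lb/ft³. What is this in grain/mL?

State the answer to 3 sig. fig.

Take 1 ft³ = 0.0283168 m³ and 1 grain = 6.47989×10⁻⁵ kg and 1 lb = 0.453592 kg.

32.5 lb/ft³ × 0.453592 kg/lb ÷ 0.0283168 m³/ft³ = 520.6 kg/m³
520.6 kg/m³ ÷ 6.47989×10⁻⁵ kg/grain × 10⁻⁶ m³/mL = 8.03409 grain/mL

8.03 grain/mL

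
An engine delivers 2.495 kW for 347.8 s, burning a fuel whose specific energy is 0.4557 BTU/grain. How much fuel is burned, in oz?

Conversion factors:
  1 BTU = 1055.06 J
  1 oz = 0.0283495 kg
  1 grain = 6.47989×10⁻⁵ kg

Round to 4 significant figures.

4.125 oz

2.495 kW → 2495 W
E = P × t = 2495 × 347.8 = 867761 J
0.4557 BTU/grain → 7.41974×10⁶ J/kg
m = E / e_s = 867761 / 7.41974×10⁶ = 0.116953 kg
In oz: 0.116953 / 0.0283495 = 4.1254 oz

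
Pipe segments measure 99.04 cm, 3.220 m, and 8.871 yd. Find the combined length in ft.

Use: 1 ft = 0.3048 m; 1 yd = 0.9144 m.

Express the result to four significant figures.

99.04 cm × 0.01 → 0.9904 m
3.220 m (already m)
8.871 yd × 0.9144 → 8.11164 m
Sum: 0.9904 + 3.22 + 8.11164 = 12.322 m
In ft: 12.322 / 0.3048 = 40.4265 ft

40.43 ft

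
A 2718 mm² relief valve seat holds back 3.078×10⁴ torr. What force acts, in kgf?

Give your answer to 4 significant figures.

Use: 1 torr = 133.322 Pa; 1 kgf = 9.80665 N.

3.078×10⁴ torr × 133.322 = 4.10365×10⁶ Pa
2718 mm² × 10⁻⁶ = 0.002718 m²
F = P × A = 4.10365×10⁶ Pa × 0.002718 m² = 11153.7 N
11153.7 N ÷ (9.80665 N/kgf) = 1137.36 kgf

1137 kgf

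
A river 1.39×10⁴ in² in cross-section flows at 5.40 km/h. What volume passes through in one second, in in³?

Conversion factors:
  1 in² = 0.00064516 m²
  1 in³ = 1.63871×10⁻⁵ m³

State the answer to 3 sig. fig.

8.21×10⁵ in³

5.40 km/h × (1/3.6) = 1.5 m/s
1.39×10⁴ in² × 0.00064516 = 8.96772 m²
V = v × A × t = 1.5 m/s × 8.96772 m² × 1 s = 13.4516 m³
13.4516 m³ ÷ (1.63871×10⁻⁵ m³/in³) = 820865 in³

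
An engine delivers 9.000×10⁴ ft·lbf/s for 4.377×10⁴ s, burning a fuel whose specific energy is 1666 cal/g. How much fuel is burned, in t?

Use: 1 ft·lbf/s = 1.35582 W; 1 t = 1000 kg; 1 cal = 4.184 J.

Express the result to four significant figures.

9.000×10⁴ ft·lbf/s → 122024 W
E = P × t = 122024 × 43770 = 5.34099×10⁹ J
1666 cal/g → 6.97054×10⁶ J/kg
m = E / e_s = 5.34099×10⁹ / 6.97054×10⁶ = 766.223 kg
In t: 766.223 / 1000 = 0.766223 t

0.7662 t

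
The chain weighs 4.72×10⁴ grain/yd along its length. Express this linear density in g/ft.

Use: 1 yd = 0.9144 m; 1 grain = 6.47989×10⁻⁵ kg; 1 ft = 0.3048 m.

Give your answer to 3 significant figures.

4.72×10⁴ grain/yd × 6.47989×10⁻⁵ kg/grain ÷ 0.9144 m/yd = 3.34483 kg/m
3.34483 kg/m ÷ 0.001 kg/g × 0.3048 m/ft = 1019.5 g/ft

1020 g/ft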